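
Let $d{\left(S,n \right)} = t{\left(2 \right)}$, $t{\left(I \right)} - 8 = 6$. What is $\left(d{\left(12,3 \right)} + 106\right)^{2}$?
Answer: $14400$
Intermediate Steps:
$t{\left(I \right)} = 14$ ($t{\left(I \right)} = 8 + 6 = 14$)
$d{\left(S,n \right)} = 14$
$\left(d{\left(12,3 \right)} + 106\right)^{2} = \left(14 + 106\right)^{2} = 120^{2} = 14400$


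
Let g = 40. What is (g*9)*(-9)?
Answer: -3240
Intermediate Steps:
(g*9)*(-9) = (40*9)*(-9) = 360*(-9) = -3240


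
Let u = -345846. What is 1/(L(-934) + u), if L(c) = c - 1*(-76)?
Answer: -1/346704 ≈ -2.8843e-6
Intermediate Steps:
L(c) = 76 + c (L(c) = c + 76 = 76 + c)
1/(L(-934) + u) = 1/((76 - 934) - 345846) = 1/(-858 - 345846) = 1/(-346704) = -1/346704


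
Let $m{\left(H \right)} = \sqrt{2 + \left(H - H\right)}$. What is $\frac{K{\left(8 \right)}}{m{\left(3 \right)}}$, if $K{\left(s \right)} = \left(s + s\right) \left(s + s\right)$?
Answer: $128 \sqrt{2} \approx 181.02$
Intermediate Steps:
$K{\left(s \right)} = 4 s^{2}$ ($K{\left(s \right)} = 2 s 2 s = 4 s^{2}$)
$m{\left(H \right)} = \sqrt{2}$ ($m{\left(H \right)} = \sqrt{2 + 0} = \sqrt{2}$)
$\frac{K{\left(8 \right)}}{m{\left(3 \right)}} = \frac{4 \cdot 8^{2}}{\sqrt{2}} = \frac{\sqrt{2}}{2} \cdot 4 \cdot 64 = \frac{\sqrt{2}}{2} \cdot 256 = 128 \sqrt{2}$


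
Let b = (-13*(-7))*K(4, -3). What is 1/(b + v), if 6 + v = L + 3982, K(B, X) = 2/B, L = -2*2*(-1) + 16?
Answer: 2/8083 ≈ 0.00024743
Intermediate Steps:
L = 20 (L = -4*(-1) + 16 = 4 + 16 = 20)
b = 91/2 (b = (-13*(-7))*(2/4) = 91*(2*(¼)) = 91*(½) = 91/2 ≈ 45.500)
v = 3996 (v = -6 + (20 + 3982) = -6 + 4002 = 3996)
1/(b + v) = 1/(91/2 + 3996) = 1/(8083/2) = 2/8083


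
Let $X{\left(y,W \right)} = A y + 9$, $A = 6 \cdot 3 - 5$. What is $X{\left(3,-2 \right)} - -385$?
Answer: $433$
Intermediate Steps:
$A = 13$ ($A = 18 - 5 = 13$)
$X{\left(y,W \right)} = 9 + 13 y$ ($X{\left(y,W \right)} = 13 y + 9 = 9 + 13 y$)
$X{\left(3,-2 \right)} - -385 = \left(9 + 13 \cdot 3\right) - -385 = \left(9 + 39\right) + 385 = 48 + 385 = 433$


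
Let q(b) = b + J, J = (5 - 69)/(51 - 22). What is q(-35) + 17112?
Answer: 495169/29 ≈ 17075.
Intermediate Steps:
J = -64/29 ≈ -2.2069
q(b) = -64/29 + b (q(b) = b - 64/29 = -64/29 + b)
q(-35) + 17112 = (-64/29 - 35) + 17112 = -1079/29 + 17112 = 495169/29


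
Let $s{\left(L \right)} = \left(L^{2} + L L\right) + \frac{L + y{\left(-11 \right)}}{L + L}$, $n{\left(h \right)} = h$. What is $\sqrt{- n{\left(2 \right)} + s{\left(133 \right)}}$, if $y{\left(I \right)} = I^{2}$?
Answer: $\frac{\sqrt{625782955}}{133} \approx 188.09$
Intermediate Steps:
$s{\left(L \right)} = 2 L^{2} + \frac{121 + L}{2 L}$ ($s{\left(L \right)} = \left(L^{2} + L L\right) + \frac{L + \left(-11\right)^{2}}{L + L} = \left(L^{2} + L^{2}\right) + \frac{L + 121}{2 L} = 2 L^{2} + \left(121 + L\right) \frac{1}{2 L} = 2 L^{2} + \frac{121 + L}{2 L}$)
$\sqrt{- n{\left(2 \right)} + s{\left(133 \right)}} = \sqrt{\left(-1\right) 2 + \frac{121 + 133 + 4 \cdot 133^{3}}{2 \cdot 133}} = \sqrt{-2 + \frac{1}{2} \cdot \frac{1}{133} \left(121 + 133 + 4 \cdot 2352637\right)} = \sqrt{-2 + \frac{1}{2} \cdot \frac{1}{133} \left(121 + 133 + 9410548\right)} = \sqrt{-2 + \frac{1}{2} \cdot \frac{1}{133} \cdot 9410802} = \sqrt{-2 + \frac{4705401}{133}} = \sqrt{\frac{4705135}{133}} = \frac{\sqrt{625782955}}{133}$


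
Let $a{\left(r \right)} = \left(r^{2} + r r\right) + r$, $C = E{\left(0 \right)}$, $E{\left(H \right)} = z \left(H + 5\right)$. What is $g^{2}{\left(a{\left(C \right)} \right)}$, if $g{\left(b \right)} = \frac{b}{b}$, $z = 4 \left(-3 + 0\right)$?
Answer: $1$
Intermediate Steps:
$z = -12$ ($z = 4 \left(-3\right) = -12$)
$E{\left(H \right)} = -60 - 12 H$ ($E{\left(H \right)} = - 12 \left(H + 5\right) = - 12 \left(5 + H\right) = -60 - 12 H$)
$C = -60$ ($C = -60 - 0 = -60 + 0 = -60$)
$a{\left(r \right)} = r + 2 r^{2}$ ($a{\left(r \right)} = \left(r^{2} + r^{2}\right) + r = 2 r^{2} + r = r + 2 r^{2}$)
$g{\left(b \right)} = 1$
$g^{2}{\left(a{\left(C \right)} \right)} = 1^{2} = 1$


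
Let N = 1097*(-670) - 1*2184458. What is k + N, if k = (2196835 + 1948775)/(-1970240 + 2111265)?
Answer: -82342201718/28205 ≈ -2.9194e+6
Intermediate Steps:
N = -2919448 (N = -734990 - 2184458 = -2919448)
k = 829122/28205 (k = 4145610/141025 = 4145610*(1/141025) = 829122/28205 ≈ 29.396)
k + N = 829122/28205 - 2919448 = -82342201718/28205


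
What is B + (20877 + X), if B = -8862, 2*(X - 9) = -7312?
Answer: 8368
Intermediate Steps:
X = -3647 (X = 9 + (½)*(-7312) = 9 - 3656 = -3647)
B + (20877 + X) = -8862 + (20877 - 3647) = -8862 + 17230 = 8368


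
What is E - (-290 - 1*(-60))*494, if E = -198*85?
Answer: 96790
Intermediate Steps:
E = -16830
E - (-290 - 1*(-60))*494 = -16830 - (-290 - 1*(-60))*494 = -16830 - (-290 + 60)*494 = -16830 - (-230)*494 = -16830 - 1*(-113620) = -16830 + 113620 = 96790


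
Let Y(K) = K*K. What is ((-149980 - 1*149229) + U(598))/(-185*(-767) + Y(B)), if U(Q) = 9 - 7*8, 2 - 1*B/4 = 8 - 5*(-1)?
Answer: -299256/143831 ≈ -2.0806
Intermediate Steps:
B = -44 (B = 8 - 4*(8 - 5*(-1)) = 8 - 4*(8 + 5) = 8 - 4*13 = 8 - 52 = -44)
Y(K) = K²
U(Q) = -47 (U(Q) = 9 - 56 = -47)
((-149980 - 1*149229) + U(598))/(-185*(-767) + Y(B)) = ((-149980 - 1*149229) - 47)/(-185*(-767) + (-44)²) = ((-149980 - 149229) - 47)/(141895 + 1936) = (-299209 - 47)/143831 = -299256*1/143831 = -299256/143831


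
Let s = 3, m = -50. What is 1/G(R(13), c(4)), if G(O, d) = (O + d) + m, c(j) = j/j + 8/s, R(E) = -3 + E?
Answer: -3/109 ≈ -0.027523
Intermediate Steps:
c(j) = 11/3 (c(j) = j/j + 8/3 = 1 + 8*(⅓) = 1 + 8/3 = 11/3)
G(O, d) = -50 + O + d (G(O, d) = (O + d) - 50 = -50 + O + d)
1/G(R(13), c(4)) = 1/(-50 + (-3 + 13) + 11/3) = 1/(-50 + 10 + 11/3) = 1/(-109/3) = -3/109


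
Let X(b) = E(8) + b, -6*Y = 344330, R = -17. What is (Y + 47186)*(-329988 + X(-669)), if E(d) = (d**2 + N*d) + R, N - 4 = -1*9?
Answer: 10120204550/3 ≈ 3.3734e+9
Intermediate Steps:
N = -5 (N = 4 - 1*9 = 4 - 9 = -5)
Y = -172165/3 (Y = -1/6*344330 = -172165/3 ≈ -57388.)
E(d) = -17 + d**2 - 5*d (E(d) = (d**2 - 5*d) - 17 = -17 + d**2 - 5*d)
X(b) = 7 + b (X(b) = (-17 + 8**2 - 5*8) + b = (-17 + 64 - 40) + b = 7 + b)
(Y + 47186)*(-329988 + X(-669)) = (-172165/3 + 47186)*(-329988 + (7 - 669)) = -30607*(-329988 - 662)/3 = -30607/3*(-330650) = 10120204550/3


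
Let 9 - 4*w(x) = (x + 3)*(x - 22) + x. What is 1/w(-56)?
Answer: -4/4069 ≈ -0.00098304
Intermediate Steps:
w(x) = 9/4 - x/4 - (-22 + x)*(3 + x)/4 (w(x) = 9/4 - ((x + 3)*(x - 22) + x)/4 = 9/4 - ((3 + x)*(-22 + x) + x)/4 = 9/4 - ((-22 + x)*(3 + x) + x)/4 = 9/4 - (x + (-22 + x)*(3 + x))/4 = 9/4 + (-x/4 - (-22 + x)*(3 + x)/4) = 9/4 - x/4 - (-22 + x)*(3 + x)/4)
1/w(-56) = 1/(75/4 - ¼*(-56)² + (9/2)*(-56)) = 1/(75/4 - ¼*3136 - 252) = 1/(75/4 - 784 - 252) = 1/(-4069/4) = -4/4069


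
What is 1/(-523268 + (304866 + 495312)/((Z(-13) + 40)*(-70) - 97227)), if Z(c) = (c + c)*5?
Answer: -30309/15859996538 ≈ -1.9110e-6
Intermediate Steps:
Z(c) = 10*c (Z(c) = (2*c)*5 = 10*c)
1/(-523268 + (304866 + 495312)/((Z(-13) + 40)*(-70) - 97227)) = 1/(-523268 + (304866 + 495312)/((10*(-13) + 40)*(-70) - 97227)) = 1/(-523268 + 800178/((-130 + 40)*(-70) - 97227)) = 1/(-523268 + 800178/(-90*(-70) - 97227)) = 1/(-523268 + 800178/(6300 - 97227)) = 1/(-523268 + 800178/(-90927)) = 1/(-523268 + 800178*(-1/90927)) = 1/(-523268 - 266726/30309) = 1/(-15859996538/30309) = -30309/15859996538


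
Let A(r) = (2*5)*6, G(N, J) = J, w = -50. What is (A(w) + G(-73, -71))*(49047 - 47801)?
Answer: -13706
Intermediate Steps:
A(r) = 60 (A(r) = 10*6 = 60)
(A(w) + G(-73, -71))*(49047 - 47801) = (60 - 71)*(49047 - 47801) = -11*1246 = -13706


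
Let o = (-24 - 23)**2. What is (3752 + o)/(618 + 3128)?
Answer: 5961/3746 ≈ 1.5913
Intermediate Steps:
o = 2209 (o = (-47)**2 = 2209)
(3752 + o)/(618 + 3128) = (3752 + 2209)/(618 + 3128) = 5961/3746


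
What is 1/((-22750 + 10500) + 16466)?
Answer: 1/4216 ≈ 0.00023719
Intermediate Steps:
1/((-22750 + 10500) + 16466) = 1/(-12250 + 16466) = 1/4216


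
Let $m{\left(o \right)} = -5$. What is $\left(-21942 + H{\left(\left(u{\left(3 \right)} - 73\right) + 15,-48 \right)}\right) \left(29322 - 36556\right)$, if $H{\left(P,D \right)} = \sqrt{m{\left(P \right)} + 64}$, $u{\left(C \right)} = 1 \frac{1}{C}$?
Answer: $158728428 - 7234 \sqrt{59} \approx 1.5867 \cdot 10^{8}$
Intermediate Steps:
$u{\left(C \right)} = \frac{1}{C}$
$H{\left(P,D \right)} = \sqrt{59}$ ($H{\left(P,D \right)} = \sqrt{-5 + 64} = \sqrt{59}$)
$\left(-21942 + H{\left(\left(u{\left(3 \right)} - 73\right) + 15,-48 \right)}\right) \left(29322 - 36556\right) = \left(-21942 + \sqrt{59}\right) \left(29322 - 36556\right) = \left(-21942 + \sqrt{59}\right) \left(-7234\right) = 158728428 - 7234 \sqrt{59}$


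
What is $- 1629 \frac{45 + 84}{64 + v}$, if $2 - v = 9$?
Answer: $- \frac{70047}{19} \approx -3686.7$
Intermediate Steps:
$v = -7$ ($v = 2 - 9 = -7$)
$- 1629 \frac{45 + 84}{64 + v} = - 1629 \frac{45 + 84}{64 - 7} = - 1629 \cdot \frac{129}{57} = - 1629 \cdot 129 \cdot \frac{1}{57} = \left(-1629\right) \frac{43}{19} = - \frac{70047}{19}$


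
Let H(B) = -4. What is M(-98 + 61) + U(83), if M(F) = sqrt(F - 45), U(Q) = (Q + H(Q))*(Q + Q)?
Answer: 13114 + I*sqrt(82) ≈ 13114.0 + 9.0554*I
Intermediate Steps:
U(Q) = 2*Q*(-4 + Q) (U(Q) = (Q - 4)*(Q + Q) = (-4 + Q)*(2*Q) = 2*Q*(-4 + Q))
M(F) = sqrt(-45 + F)
M(-98 + 61) + U(83) = sqrt(-45 + (-98 + 61)) + 2*83*(-4 + 83) = sqrt(-45 - 37) + 2*83*79 = sqrt(-82) + 13114 = I*sqrt(82) + 13114 = 13114 + I*sqrt(82)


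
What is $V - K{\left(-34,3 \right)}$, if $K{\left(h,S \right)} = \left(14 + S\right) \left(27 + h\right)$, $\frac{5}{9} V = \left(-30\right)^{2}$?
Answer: $1739$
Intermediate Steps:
$V = 1620$ ($V = \frac{9 \left(-30\right)^{2}}{5} = \frac{9}{5} \cdot 900 = 1620$)
$V - K{\left(-34,3 \right)} = 1620 - \left(378 + 14 \left(-34\right) + 27 \cdot 3 + 3 \left(-34\right)\right) = 1620 - \left(378 - 476 + 81 - 102\right) = 1620 - -119 = 1620 + 119 = 1739$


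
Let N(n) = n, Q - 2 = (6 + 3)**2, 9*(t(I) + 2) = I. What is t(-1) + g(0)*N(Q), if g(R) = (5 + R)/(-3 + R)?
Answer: -1264/9 ≈ -140.44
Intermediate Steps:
t(I) = -2 + I/9
Q = 83 (Q = 2 + (6 + 3)**2 = 2 + 9**2 = 2 + 81 = 83)
g(R) = (5 + R)/(-3 + R)
t(-1) + g(0)*N(Q) = (-2 + (1/9)*(-1)) + ((5 + 0)/(-3 + 0))*83 = (-2 - 1/9) + (5/(-3))*83 = -19/9 - 1/3*5*83 = -19/9 - 5/3*83 = -19/9 - 415/3 = -1264/9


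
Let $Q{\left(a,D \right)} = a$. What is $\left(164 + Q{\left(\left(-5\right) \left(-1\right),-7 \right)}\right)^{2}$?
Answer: $28561$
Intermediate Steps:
$\left(164 + Q{\left(\left(-5\right) \left(-1\right),-7 \right)}\right)^{2} = \left(164 - -5\right)^{2} = \left(164 + 5\right)^{2} = 169^{2} = 28561$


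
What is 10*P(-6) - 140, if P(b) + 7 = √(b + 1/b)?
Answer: -210 + 5*I*√222/3 ≈ -210.0 + 24.833*I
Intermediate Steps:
P(b) = -7 + √(b + 1/b)
10*P(-6) - 140 = 10*(-7 + √(-6 + 1/(-6))) - 140 = 10*(-7 + √(-6 - ⅙)) - 140 = 10*(-7 + √(-37/6)) - 140 = 10*(-7 + I*√222/6) - 140 = (-70 + 5*I*√222/3) - 140 = -210 + 5*I*√222/3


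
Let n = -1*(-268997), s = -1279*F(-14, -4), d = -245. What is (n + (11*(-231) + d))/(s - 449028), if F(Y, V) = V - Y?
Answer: -266211/461818 ≈ -0.57644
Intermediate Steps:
s = -12790 (s = -1279*(-4 - 1*(-14)) = -1279*(-4 + 14) = -1279*10 = -12790)
n = 268997
(n + (11*(-231) + d))/(s - 449028) = (268997 + (11*(-231) - 245))/(-12790 - 449028) = (268997 + (-2541 - 245))/(-461818) = (268997 - 2786)*(-1/461818) = 266211*(-1/461818) = -266211/461818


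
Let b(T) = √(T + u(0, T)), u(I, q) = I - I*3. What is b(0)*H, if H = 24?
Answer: 0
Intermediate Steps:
u(I, q) = -2*I (u(I, q) = I - 3*I = -2*I)
b(T) = √T (b(T) = √(T - 2*0) = √(T + 0) = √T)
b(0)*H = √0*24 = 0*24 = 0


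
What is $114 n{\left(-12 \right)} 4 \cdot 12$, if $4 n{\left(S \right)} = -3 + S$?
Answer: $-20520$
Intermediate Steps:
$n{\left(S \right)} = - \frac{3}{4} + \frac{S}{4}$ ($n{\left(S \right)} = \frac{-3 + S}{4} = - \frac{3}{4} + \frac{S}{4}$)
$114 n{\left(-12 \right)} 4 \cdot 12 = 114 \left(- \frac{3}{4} + \frac{1}{4} \left(-12\right)\right) 4 \cdot 12 = 114 \left(- \frac{3}{4} - 3\right) 48 = 114 \left(- \frac{15}{4}\right) 48 = \left(- \frac{855}{2}\right) 48 = -20520$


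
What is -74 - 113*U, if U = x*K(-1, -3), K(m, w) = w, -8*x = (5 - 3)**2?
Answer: -487/2 ≈ -243.50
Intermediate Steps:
x = -1/2 (x = -(5 - 3)**2/8 = -1/8*2**2 = -1/8*4 = -1/2 ≈ -0.50000)
U = 3/2 (U = -1/2*(-3) = 3/2 ≈ 1.5000)
-74 - 113*U = -74 - 113*3/2 = -74 - 339/2 = -487/2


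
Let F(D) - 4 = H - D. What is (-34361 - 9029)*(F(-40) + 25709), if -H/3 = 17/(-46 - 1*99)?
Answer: -32405700008/29 ≈ -1.1174e+9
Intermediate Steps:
H = 51/145 (H = -51/(-46 - 1*99) = -51/(-46 - 99) = -51/(-145) = -51*(-1)/145 = -3*(-17/145) = 51/145 ≈ 0.35172)
F(D) = 631/145 - D (F(D) = 4 + (51/145 - D) = 631/145 - D)
(-34361 - 9029)*(F(-40) + 25709) = (-34361 - 9029)*((631/145 - 1*(-40)) + 25709) = -43390*((631/145 + 40) + 25709) = -43390*(6431/145 + 25709) = -43390*3734236/145 = -32405700008/29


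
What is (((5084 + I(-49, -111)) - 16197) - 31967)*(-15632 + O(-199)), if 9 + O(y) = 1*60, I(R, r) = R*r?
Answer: 586484421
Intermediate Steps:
O(y) = 51 (O(y) = -9 + 1*60 = -9 + 60 = 51)
(((5084 + I(-49, -111)) - 16197) - 31967)*(-15632 + O(-199)) = (((5084 - 49*(-111)) - 16197) - 31967)*(-15632 + 51) = (((5084 + 5439) - 16197) - 31967)*(-15581) = ((10523 - 16197) - 31967)*(-15581) = (-5674 - 31967)*(-15581) = -37641*(-15581) = 586484421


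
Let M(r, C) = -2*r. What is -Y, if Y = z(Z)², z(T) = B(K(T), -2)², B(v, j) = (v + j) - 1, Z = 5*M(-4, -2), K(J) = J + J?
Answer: -35153041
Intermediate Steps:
K(J) = 2*J
Z = 40 (Z = 5*(-2*(-4)) = 5*8 = 40)
B(v, j) = -1 + j + v (B(v, j) = (j + v) - 1 = -1 + j + v)
z(T) = (-3 + 2*T)² (z(T) = (-1 - 2 + 2*T)² = (-3 + 2*T)²)
Y = 35153041 (Y = ((-3 + 2*40)²)² = ((-3 + 80)²)² = (77²)² = 5929² = 35153041)
-Y = -1*35153041 = -35153041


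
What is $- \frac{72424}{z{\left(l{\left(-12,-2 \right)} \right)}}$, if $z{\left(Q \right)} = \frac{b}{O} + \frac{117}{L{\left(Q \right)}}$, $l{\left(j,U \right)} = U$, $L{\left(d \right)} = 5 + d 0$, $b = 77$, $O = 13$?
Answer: $- \frac{2353780}{953} \approx -2469.9$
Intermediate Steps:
$L{\left(d \right)} = 5$ ($L{\left(d \right)} = 5 + 0 = 5$)
$z{\left(Q \right)} = \frac{1906}{65}$ ($z{\left(Q \right)} = \frac{77}{13} + \frac{117}{5} = \frac{1906}{65}$)
$- \frac{72424}{z{\left(l{\left(-12,-2 \right)} \right)}} = - \frac{72424}{\frac{1906}{65}} = \left(-72424\right) \frac{65}{1906} = - \frac{2353780}{953}$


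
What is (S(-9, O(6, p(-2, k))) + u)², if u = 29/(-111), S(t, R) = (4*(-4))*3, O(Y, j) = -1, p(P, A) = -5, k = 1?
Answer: 28697449/12321 ≈ 2329.1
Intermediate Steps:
S(t, R) = -48 (S(t, R) = -16*3 = -48)
u = -29/111 (u = 29*(-1/111) = -29/111 ≈ -0.26126)
(S(-9, O(6, p(-2, k))) + u)² = (-48 - 29/111)² = (-5357/111)² = 28697449/12321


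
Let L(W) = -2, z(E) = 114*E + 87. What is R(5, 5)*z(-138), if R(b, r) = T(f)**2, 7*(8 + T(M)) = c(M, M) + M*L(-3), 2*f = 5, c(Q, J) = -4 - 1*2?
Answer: -10032915/7 ≈ -1.4333e+6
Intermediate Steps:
c(Q, J) = -6 (c(Q, J) = -4 - 2 = -6)
f = 5/2 (f = (1/2)*5 = 5/2 ≈ 2.5000)
z(E) = 87 + 114*E
T(M) = -62/7 - 2*M/7 (T(M) = -8 + (-6 + M*(-2))/7 = -8 + (-6 - 2*M)/7 = -8 + (-6/7 - 2*M/7) = -62/7 - 2*M/7)
R(b, r) = 4489/49 (R(b, r) = (-62/7 - 2/7*5/2)**2 = (-62/7 - 5/7)**2 = (-67/7)**2 = 4489/49)
R(5, 5)*z(-138) = 4489*(87 + 114*(-138))/49 = 4489*(87 - 15732)/49 = (4489/49)*(-15645) = -10032915/7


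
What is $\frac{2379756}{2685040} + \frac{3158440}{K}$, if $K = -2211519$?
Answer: $- \frac{804415532059}{1484504243940} \approx -0.54187$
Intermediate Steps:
$\frac{2379756}{2685040} + \frac{3158440}{K} = \frac{2379756}{2685040} + \frac{3158440}{-2211519} = 2379756 \cdot \frac{1}{2685040} + 3158440 \left(- \frac{1}{2211519}\right) = \frac{594939}{671260} - \frac{3158440}{2211519} = - \frac{804415532059}{1484504243940}$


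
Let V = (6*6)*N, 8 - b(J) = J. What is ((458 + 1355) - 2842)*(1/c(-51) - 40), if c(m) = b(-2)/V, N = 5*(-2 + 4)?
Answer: 4116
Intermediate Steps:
b(J) = 8 - J
N = 10 (N = 5*2 = 10)
V = 360 (V = (6*6)*10 = 36*10 = 360)
c(m) = 1/36 (c(m) = (8 - 1*(-2))/360 = (8 + 2)*(1/360) = 10*(1/360) = 1/36)
((458 + 1355) - 2842)*(1/c(-51) - 40) = ((458 + 1355) - 2842)*(1/(1/36) - 40) = (1813 - 2842)*(36 - 40) = -1029*(-4) = 4116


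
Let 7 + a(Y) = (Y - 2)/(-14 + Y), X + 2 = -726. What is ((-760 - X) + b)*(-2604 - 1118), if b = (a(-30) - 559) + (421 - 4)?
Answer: 7380726/11 ≈ 6.7098e+5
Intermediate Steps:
X = -728 (X = -2 - 726 = -728)
a(Y) = -7 + (-2 + Y)/(-14 + Y) (a(Y) = -7 + (Y - 2)/(-14 + Y) = -7 + (-2 + Y)/(-14 + Y))
b = -1631/11 (b = (6*(16 - 1*(-30))/(-14 - 30) - 559) + (421 - 4) = (6*(16 + 30)/(-44) - 559) + 417 = (6*(-1/44)*46 - 559) + 417 = (-69/11 - 559) + 417 = -6218/11 + 417 = -1631/11 ≈ -148.27)
((-760 - X) + b)*(-2604 - 1118) = ((-760 - 1*(-728)) - 1631/11)*(-2604 - 1118) = ((-760 + 728) - 1631/11)*(-3722) = (-32 - 1631/11)*(-3722) = -1983/11*(-3722) = 7380726/11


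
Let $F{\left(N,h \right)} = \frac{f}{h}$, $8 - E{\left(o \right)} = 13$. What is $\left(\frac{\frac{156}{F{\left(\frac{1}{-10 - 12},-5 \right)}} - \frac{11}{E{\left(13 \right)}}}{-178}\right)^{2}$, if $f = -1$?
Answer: $\frac{15295921}{792100} \approx 19.311$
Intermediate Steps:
$E{\left(o \right)} = -5$ ($E{\left(o \right)} = 8 - 13 = -5$)
$F{\left(N,h \right)} = - \frac{1}{h}$
$\left(\frac{\frac{156}{F{\left(\frac{1}{-10 - 12},-5 \right)}} - \frac{11}{E{\left(13 \right)}}}{-178}\right)^{2} = \left(\frac{\frac{156}{\left(-1\right) \frac{1}{-5}} - \frac{11}{-5}}{-178}\right)^{2} = \left(\left(\frac{156}{\left(-1\right) \left(- \frac{1}{5}\right)} - - \frac{11}{5}\right) \left(- \frac{1}{178}\right)\right)^{2} = \left(\left(156 \frac{1}{\frac{1}{5}} + \frac{11}{5}\right) \left(- \frac{1}{178}\right)\right)^{2} = \left(\left(156 \cdot 5 + \frac{11}{5}\right) \left(- \frac{1}{178}\right)\right)^{2} = \left(\left(780 + \frac{11}{5}\right) \left(- \frac{1}{178}\right)\right)^{2} = \left(\frac{3911}{5} \left(- \frac{1}{178}\right)\right)^{2} = \left(- \frac{3911}{890}\right)^{2} = \frac{15295921}{792100}$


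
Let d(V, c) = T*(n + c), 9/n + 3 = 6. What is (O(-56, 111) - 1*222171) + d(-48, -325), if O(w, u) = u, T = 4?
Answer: -223348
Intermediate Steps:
n = 3 (n = 9/(-3 + 6) = 9/3 = 9*(⅓) = 3)
d(V, c) = 12 + 4*c (d(V, c) = 4*(3 + c) = 12 + 4*c)
(O(-56, 111) - 1*222171) + d(-48, -325) = (111 - 1*222171) + (12 + 4*(-325)) = (111 - 222171) + (12 - 1300) = -222060 - 1288 = -223348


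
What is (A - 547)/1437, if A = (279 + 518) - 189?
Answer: 61/1437 ≈ 0.042450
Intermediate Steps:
A = 608 (A = 797 - 189 = 608)
(A - 547)/1437 = (608 - 547)/1437 = 61*(1/1437) = 61/1437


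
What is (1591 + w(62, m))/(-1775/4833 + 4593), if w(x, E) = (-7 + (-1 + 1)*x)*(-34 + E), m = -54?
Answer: 10666431/22196194 ≈ 0.48055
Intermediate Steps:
w(x, E) = 238 - 7*E (w(x, E) = (-7 + 0*x)*(-34 + E) = (-7 + 0)*(-34 + E) = -7*(-34 + E) = 238 - 7*E)
(1591 + w(62, m))/(-1775/4833 + 4593) = (1591 + (238 - 7*(-54)))/(-1775/4833 + 4593) = (1591 + (238 + 378))/(-1775*1/4833 + 4593) = (1591 + 616)/(-1775/4833 + 4593) = 2207/(22196194/4833) = 2207*(4833/22196194) = 10666431/22196194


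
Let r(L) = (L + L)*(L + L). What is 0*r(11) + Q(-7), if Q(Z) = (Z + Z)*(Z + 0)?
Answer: 98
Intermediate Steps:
r(L) = 4*L**2 (r(L) = (2*L)*(2*L) = 4*L**2)
Q(Z) = 2*Z**2 (Q(Z) = (2*Z)*Z = 2*Z**2)
0*r(11) + Q(-7) = 0*(4*11**2) + 2*(-7)**2 = 0*(4*121) + 2*49 = 0*484 + 98 = 0 + 98 = 98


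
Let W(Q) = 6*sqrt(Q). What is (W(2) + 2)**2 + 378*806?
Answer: 304744 + 24*sqrt(2) ≈ 3.0478e+5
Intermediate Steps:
(W(2) + 2)**2 + 378*806 = (6*sqrt(2) + 2)**2 + 378*806 = (2 + 6*sqrt(2))**2 + 304668 = 304668 + (2 + 6*sqrt(2))**2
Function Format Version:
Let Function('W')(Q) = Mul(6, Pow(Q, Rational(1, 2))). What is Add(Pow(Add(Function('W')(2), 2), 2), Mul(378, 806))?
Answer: Add(304744, Mul(24, Pow(2, Rational(1, 2)))) ≈ 3.0478e+5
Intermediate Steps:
Add(Pow(Add(Function('W')(2), 2), 2), Mul(378, 806)) = Add(Pow(Add(Mul(6, Pow(2, Rational(1, 2))), 2), 2), Mul(378, 806)) = Add(Pow(Add(2, Mul(6, Pow(2, Rational(1, 2)))), 2), 304668) = Add(304668, Pow(Add(2, Mul(6, Pow(2, Rational(1, 2)))), 2))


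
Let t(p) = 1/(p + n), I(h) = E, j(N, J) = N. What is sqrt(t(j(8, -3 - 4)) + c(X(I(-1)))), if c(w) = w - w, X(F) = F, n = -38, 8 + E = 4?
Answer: I*sqrt(30)/30 ≈ 0.18257*I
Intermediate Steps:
E = -4 (E = -8 + 4 = -4)
I(h) = -4
t(p) = 1/(-38 + p) (t(p) = 1/(p - 38) = 1/(-38 + p))
c(w) = 0
sqrt(t(j(8, -3 - 4)) + c(X(I(-1)))) = sqrt(1/(-38 + 8) + 0) = sqrt(1/(-30) + 0) = sqrt(-1/30 + 0) = sqrt(-1/30) = I*sqrt(30)/30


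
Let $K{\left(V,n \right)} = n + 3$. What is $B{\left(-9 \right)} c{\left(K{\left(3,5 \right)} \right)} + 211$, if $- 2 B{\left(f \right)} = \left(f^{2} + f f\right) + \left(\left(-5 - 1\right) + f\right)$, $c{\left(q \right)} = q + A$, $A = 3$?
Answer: $- \frac{1195}{2} \approx -597.5$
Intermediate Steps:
$K{\left(V,n \right)} = 3 + n$
$c{\left(q \right)} = 3 + q$ ($c{\left(q \right)} = q + 3 = 3 + q$)
$B{\left(f \right)} = 3 - f^{2} - \frac{f}{2}$ ($B{\left(f \right)} = - \frac{\left(f^{2} + f f\right) + \left(\left(-5 - 1\right) + f\right)}{2} = - \frac{\left(f^{2} + f^{2}\right) + \left(-6 + f\right)}{2} = - \frac{2 f^{2} + \left(-6 + f\right)}{2} = - \frac{-6 + f + 2 f^{2}}{2} = 3 - f^{2} - \frac{f}{2}$)
$B{\left(-9 \right)} c{\left(K{\left(3,5 \right)} \right)} + 211 = \left(3 - \left(-9\right)^{2} - - \frac{9}{2}\right) \left(3 + \left(3 + 5\right)\right) + 211 = \left(3 - 81 + \frac{9}{2}\right) \left(3 + 8\right) + 211 = \left(3 - 81 + \frac{9}{2}\right) 11 + 211 = \left(- \frac{147}{2}\right) 11 + 211 = - \frac{1617}{2} + 211 = - \frac{1195}{2}$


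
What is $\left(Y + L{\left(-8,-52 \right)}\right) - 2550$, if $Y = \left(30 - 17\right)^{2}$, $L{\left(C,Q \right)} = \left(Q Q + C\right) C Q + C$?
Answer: $1119147$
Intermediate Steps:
$L{\left(C,Q \right)} = C + C Q \left(C + Q^{2}\right)$ ($L{\left(C,Q \right)} = \left(Q^{2} + C\right) C Q + C = \left(C + Q^{2}\right) C Q + C = C \left(C + Q^{2}\right) Q + C = C Q \left(C + Q^{2}\right) + C = C + C Q \left(C + Q^{2}\right)$)
$Y = 169$ ($Y = 13^{2} = 169$)
$\left(Y + L{\left(-8,-52 \right)}\right) - 2550 = \left(169 - 8 \left(1 + \left(-52\right)^{3} - -416\right)\right) - 2550 = \left(169 - 8 \left(1 - 140608 + 416\right)\right) - 2550 = \left(169 - -1121528\right) - 2550 = \left(169 + 1121528\right) - 2550 = 1121697 - 2550 = 1119147$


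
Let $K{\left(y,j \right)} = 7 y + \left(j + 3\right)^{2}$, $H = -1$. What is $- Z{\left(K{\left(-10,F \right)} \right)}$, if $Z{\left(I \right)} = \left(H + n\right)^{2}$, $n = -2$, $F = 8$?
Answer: $-9$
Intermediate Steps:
$K{\left(y,j \right)} = \left(3 + j\right)^{2} + 7 y$ ($K{\left(y,j \right)} = 7 y + \left(3 + j\right)^{2} = \left(3 + j\right)^{2} + 7 y$)
$Z{\left(I \right)} = 9$ ($Z{\left(I \right)} = \left(-1 - 2\right)^{2} = \left(-3\right)^{2} = 9$)
$- Z{\left(K{\left(-10,F \right)} \right)} = \left(-1\right) 9 = -9$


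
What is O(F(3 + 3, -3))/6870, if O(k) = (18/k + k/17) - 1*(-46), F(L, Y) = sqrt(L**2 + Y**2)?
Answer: 23/3435 + 39*sqrt(5)/194650 ≈ 0.0071438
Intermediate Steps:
O(k) = 46 + 18/k + k/17 (O(k) = (18/k + k*(1/17)) + 46 = (18/k + k/17) + 46 = 46 + 18/k + k/17)
O(F(3 + 3, -3))/6870 = (46 + 18/(sqrt((3 + 3)**2 + (-3)**2)) + sqrt((3 + 3)**2 + (-3)**2)/17)/6870 = (46 + 18/(sqrt(6**2 + 9)) + sqrt(6**2 + 9)/17)*(1/6870) = (46 + 18/(sqrt(36 + 9)) + sqrt(36 + 9)/17)*(1/6870) = (46 + 18/(sqrt(45)) + sqrt(45)/17)*(1/6870) = (46 + 18/((3*sqrt(5))) + (3*sqrt(5))/17)*(1/6870) = (46 + 18*(sqrt(5)/15) + 3*sqrt(5)/17)*(1/6870) = (46 + 6*sqrt(5)/5 + 3*sqrt(5)/17)*(1/6870) = (46 + 117*sqrt(5)/85)*(1/6870) = 23/3435 + 39*sqrt(5)/194650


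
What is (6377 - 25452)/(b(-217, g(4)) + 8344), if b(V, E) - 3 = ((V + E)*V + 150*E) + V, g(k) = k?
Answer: -19075/54951 ≈ -0.34713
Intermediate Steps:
b(V, E) = 3 + V + 150*E + V*(E + V) (b(V, E) = 3 + (((V + E)*V + 150*E) + V) = 3 + (((E + V)*V + 150*E) + V) = 3 + ((V*(E + V) + 150*E) + V) = 3 + ((150*E + V*(E + V)) + V) = 3 + (V + 150*E + V*(E + V)) = 3 + V + 150*E + V*(E + V))
(6377 - 25452)/(b(-217, g(4)) + 8344) = (6377 - 25452)/((3 - 217 + (-217)**2 + 150*4 + 4*(-217)) + 8344) = -19075/((3 - 217 + 47089 + 600 - 868) + 8344) = -19075/(46607 + 8344) = -19075/54951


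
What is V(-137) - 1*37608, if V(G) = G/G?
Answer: -37607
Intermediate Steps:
V(G) = 1
V(-137) - 1*37608 = 1 - 1*37608 = 1 - 37608 = -37607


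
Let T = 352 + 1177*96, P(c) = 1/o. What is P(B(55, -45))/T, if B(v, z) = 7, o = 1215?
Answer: 1/137712960 ≈ 7.2615e-9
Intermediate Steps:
P(c) = 1/1215
T = 113344 (T = 352 + 112992 = 113344)
P(B(55, -45))/T = (1/1215)/113344 = (1/1215)*(1/113344) = 1/137712960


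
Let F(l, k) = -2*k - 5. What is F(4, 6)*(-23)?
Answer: 391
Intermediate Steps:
F(l, k) = -5 - 2*k
F(4, 6)*(-23) = (-5 - 2*6)*(-23) = (-5 - 12)*(-23) = -17*(-23) = 391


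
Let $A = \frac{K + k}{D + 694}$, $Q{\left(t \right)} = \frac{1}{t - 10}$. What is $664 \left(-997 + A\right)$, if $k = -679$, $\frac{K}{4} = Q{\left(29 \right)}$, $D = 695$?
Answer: $- \frac{5826538912}{8797} \approx -6.6233 \cdot 10^{5}$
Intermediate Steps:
$Q{\left(t \right)} = \frac{1}{-10 + t}$
$K = \frac{4}{19}$ ($K = \frac{4}{-10 + 29} = \frac{4}{19} \approx 0.21053$)
$A = - \frac{4299}{8797}$ ($A = \frac{\frac{4}{19} - 679}{695 + 694} = - \frac{12897}{19 \cdot 1389} = \left(- \frac{12897}{19}\right) \frac{1}{1389} = - \frac{4299}{8797} \approx -0.48869$)
$664 \left(-997 + A\right) = 664 \left(-997 - \frac{4299}{8797}\right) = 664 \left(- \frac{8774908}{8797}\right) = - \frac{5826538912}{8797}$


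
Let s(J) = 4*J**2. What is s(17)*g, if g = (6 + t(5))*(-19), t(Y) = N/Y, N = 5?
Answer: -153748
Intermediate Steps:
t(Y) = 5/Y
g = -133 (g = (6 + 5/5)*(-19) = (6 + 5*(1/5))*(-19) = (6 + 1)*(-19) = 7*(-19) = -133)
s(17)*g = (4*17**2)*(-133) = (4*289)*(-133) = 1156*(-133) = -153748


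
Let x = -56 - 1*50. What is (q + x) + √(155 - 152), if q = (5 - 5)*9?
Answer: -106 + √3 ≈ -104.27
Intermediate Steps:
q = 0 (q = 0*9 = 0)
x = -106 (x = -56 - 50 = -106)
(q + x) + √(155 - 152) = (0 - 106) + √(155 - 152) = -106 + √3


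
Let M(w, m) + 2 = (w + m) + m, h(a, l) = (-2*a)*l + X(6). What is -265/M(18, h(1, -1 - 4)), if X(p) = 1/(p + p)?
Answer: -1590/217 ≈ -7.3272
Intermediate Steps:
X(p) = 1/(2*p)
h(a, l) = 1/12 - 2*a*l (h(a, l) = (-2*a)*l + (1/2)/6 = -2*a*l + (1/2)*(1/6) = -2*a*l + 1/12 = 1/12 - 2*a*l)
M(w, m) = -2 + w + 2*m (M(w, m) = -2 + ((w + m) + m) = -2 + ((m + w) + m) = -2 + (w + 2*m) = -2 + w + 2*m)
-265/M(18, h(1, -1 - 4)) = -265/(-2 + 18 + 2*(1/12 - 2*1*(-1 - 4))) = -265/(-2 + 18 + 2*(1/12 - 2*1*(-5))) = -265/(-2 + 18 + 2*(1/12 + 10)) = -265/(-2 + 18 + 2*(121/12)) = -265/(-2 + 18 + 121/6) = -265/217/6 = -265*6/217 = -1590/217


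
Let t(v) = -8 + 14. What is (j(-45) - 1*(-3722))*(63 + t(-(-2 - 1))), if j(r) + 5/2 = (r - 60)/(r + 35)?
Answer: 257370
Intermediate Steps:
j(r) = -5/2 + (-60 + r)/(35 + r) (j(r) = -5/2 + (r - 60)/(r + 35) = -5/2 + (-60 + r)/(35 + r))
t(v) = 6
(j(-45) - 1*(-3722))*(63 + t(-(-2 - 1))) = ((-295 - 3*(-45))/(2*(35 - 45)) - 1*(-3722))*(63 + 6) = ((1/2)*(-295 + 135)/(-10) + 3722)*69 = ((1/2)*(-1/10)*(-160) + 3722)*69 = (8 + 3722)*69 = 3730*69 = 257370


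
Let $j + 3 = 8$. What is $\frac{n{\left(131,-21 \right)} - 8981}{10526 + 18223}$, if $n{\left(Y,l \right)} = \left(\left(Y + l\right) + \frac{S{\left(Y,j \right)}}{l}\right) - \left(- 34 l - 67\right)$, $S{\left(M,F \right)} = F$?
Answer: $- \frac{199883}{603729} \approx -0.33108$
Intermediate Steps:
$j = 5$ ($j = -3 + 8 = 5$)
$n{\left(Y,l \right)} = 67 + Y + \frac{5}{l} + 35 l$ ($n{\left(Y,l \right)} = \left(\left(Y + l\right) + \frac{5}{l}\right) - \left(- 34 l - 67\right) = \left(Y + l + \frac{5}{l}\right) - \left(-67 - 34 l\right) = \left(Y + l + \frac{5}{l}\right) + \left(67 + 34 l\right) = 67 + Y + \frac{5}{l} + 35 l$)
$\frac{n{\left(131,-21 \right)} - 8981}{10526 + 18223} = \frac{\left(67 + 131 + \frac{5}{-21} + 35 \left(-21\right)\right) - 8981}{10526 + 18223} = \frac{\left(67 + 131 + 5 \left(- \frac{1}{21}\right) - 735\right) - 8981}{28749} = \left(\left(67 + 131 - \frac{5}{21} - 735\right) - 8981\right) \frac{1}{28749} = \left(- \frac{11282}{21} - 8981\right) \frac{1}{28749} = \left(- \frac{199883}{21}\right) \frac{1}{28749} = - \frac{199883}{603729}$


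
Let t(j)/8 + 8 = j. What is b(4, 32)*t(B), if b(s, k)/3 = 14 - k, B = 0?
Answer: 3456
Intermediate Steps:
b(s, k) = 42 - 3*k (b(s, k) = 3*(14 - k) = 42 - 3*k)
t(j) = -64 + 8*j
b(4, 32)*t(B) = (42 - 3*32)*(-64 + 8*0) = (42 - 96)*(-64 + 0) = -54*(-64) = 3456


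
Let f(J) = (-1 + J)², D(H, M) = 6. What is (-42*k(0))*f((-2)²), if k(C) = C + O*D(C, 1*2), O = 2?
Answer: -4536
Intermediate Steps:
k(C) = 12 + C (k(C) = C + 2*6 = C + 12 = 12 + C)
(-42*k(0))*f((-2)²) = (-42*(12 + 0))*(-1 + (-2)²)² = (-42*12)*(-1 + 4)² = -504*3² = -504*9 = -4536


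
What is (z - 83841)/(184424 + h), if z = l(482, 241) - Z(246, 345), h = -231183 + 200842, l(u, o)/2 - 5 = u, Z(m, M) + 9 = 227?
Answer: -27695/51361 ≈ -0.53922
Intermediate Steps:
Z(m, M) = 218 (Z(m, M) = -9 + 227 = 218)
l(u, o) = 10 + 2*u
h = -30341
z = 756 (z = (10 + 2*482) - 1*218 = (10 + 964) - 218 = 974 - 218 = 756)
(z - 83841)/(184424 + h) = (756 - 83841)/(184424 - 30341) = -83085/154083 = -83085*1/154083 = -27695/51361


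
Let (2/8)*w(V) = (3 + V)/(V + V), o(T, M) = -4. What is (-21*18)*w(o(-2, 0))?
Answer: -189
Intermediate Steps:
w(V) = 2*(3 + V)/V (w(V) = 4*((3 + V)/(V + V)) = 4*((3 + V)/((2*V))) = 4*((3 + V)*(1/(2*V))) = 4*((3 + V)/(2*V)) = 2*(3 + V)/V)
(-21*18)*w(o(-2, 0)) = (-21*18)*(2 + 6/(-4)) = -378*(2 + 6*(-¼)) = -378*(2 - 3/2) = -378*½ = -189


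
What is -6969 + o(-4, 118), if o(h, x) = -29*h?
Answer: -6853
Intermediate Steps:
-6969 + o(-4, 118) = -6969 - 29*(-4) = -6969 + 116 = -6853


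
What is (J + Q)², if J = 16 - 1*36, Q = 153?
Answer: 17689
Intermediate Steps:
J = -20 (J = 16 - 36 = -20)
(J + Q)² = (-20 + 153)² = 133² = 17689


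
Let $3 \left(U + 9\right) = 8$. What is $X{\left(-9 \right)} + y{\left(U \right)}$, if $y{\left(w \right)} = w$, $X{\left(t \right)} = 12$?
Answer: $\frac{17}{3} \approx 5.6667$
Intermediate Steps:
$U = - \frac{19}{3}$ ($U = -9 + \frac{1}{3} \cdot 8 = -9 + \frac{8}{3} = - \frac{19}{3} \approx -6.3333$)
$X{\left(-9 \right)} + y{\left(U \right)} = 12 - \frac{19}{3} = \frac{17}{3}$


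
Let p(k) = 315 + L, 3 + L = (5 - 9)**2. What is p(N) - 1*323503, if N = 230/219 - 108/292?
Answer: -323175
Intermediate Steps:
L = 13 (L = -3 + (5 - 9)**2 = -3 + (-4)**2 = -3 + 16 = 13)
N = 149/219 (N = 230*(1/219) - 108*1/292 = 230/219 - 27/73 = 149/219 ≈ 0.68037)
p(k) = 328 (p(k) = 315 + 13 = 328)
p(N) - 1*323503 = 328 - 1*323503 = 328 - 323503 = -323175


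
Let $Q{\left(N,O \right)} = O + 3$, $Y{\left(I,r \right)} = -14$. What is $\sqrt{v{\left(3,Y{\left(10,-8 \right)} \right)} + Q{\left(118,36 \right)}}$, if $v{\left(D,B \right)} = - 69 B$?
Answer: $\sqrt{1005} \approx 31.702$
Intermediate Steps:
$Q{\left(N,O \right)} = 3 + O$
$\sqrt{v{\left(3,Y{\left(10,-8 \right)} \right)} + Q{\left(118,36 \right)}} = \sqrt{\left(-69\right) \left(-14\right) + \left(3 + 36\right)} = \sqrt{966 + 39} = \sqrt{1005}$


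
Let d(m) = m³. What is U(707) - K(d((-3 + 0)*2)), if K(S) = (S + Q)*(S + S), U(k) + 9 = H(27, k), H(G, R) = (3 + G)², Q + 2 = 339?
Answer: 53163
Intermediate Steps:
Q = 337 (Q = -2 + 339 = 337)
U(k) = 891 (U(k) = -9 + (3 + 27)² = -9 + 30² = -9 + 900 = 891)
K(S) = 2*S*(337 + S) (K(S) = (S + 337)*(S + S) = (337 + S)*(2*S) = 2*S*(337 + S))
U(707) - K(d((-3 + 0)*2)) = 891 - 2*((-3 + 0)*2)³*(337 + ((-3 + 0)*2)³) = 891 - 2*(-3*2)³*(337 + (-3*2)³) = 891 - 2*(-6)³*(337 + (-6)³) = 891 - 2*(-216)*(337 - 216) = 891 - 2*(-216)*121 = 891 - 1*(-52272) = 891 + 52272 = 53163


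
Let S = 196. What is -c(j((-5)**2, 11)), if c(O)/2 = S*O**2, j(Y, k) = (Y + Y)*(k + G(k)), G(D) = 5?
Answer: -250880000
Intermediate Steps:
j(Y, k) = 2*Y*(5 + k) (j(Y, k) = (Y + Y)*(k + 5) = (2*Y)*(5 + k) = 2*Y*(5 + k))
c(O) = 392*O**2 (c(O) = 2*(196*O**2) = 392*O**2)
-c(j((-5)**2, 11)) = -392*(2*(-5)**2*(5 + 11))**2 = -392*(2*25*16)**2 = -392*800**2 = -392*640000 = -1*250880000 = -250880000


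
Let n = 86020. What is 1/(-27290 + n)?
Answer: 1/58730 ≈ 1.7027e-5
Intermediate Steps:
1/(-27290 + n) = 1/(-27290 + 86020) = 1/58730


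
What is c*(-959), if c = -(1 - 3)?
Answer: -1918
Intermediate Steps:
c = 2 (c = -1*(-2) = 2)
c*(-959) = 2*(-959) = -1918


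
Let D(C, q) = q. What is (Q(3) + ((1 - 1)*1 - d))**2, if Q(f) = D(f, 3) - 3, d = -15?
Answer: 225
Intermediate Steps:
Q(f) = 0 (Q(f) = 3 - 3 = 0)
(Q(3) + ((1 - 1)*1 - d))**2 = (0 + ((1 - 1)*1 - 1*(-15)))**2 = (0 + (0*1 + 15))**2 = (0 + (0 + 15))**2 = (0 + 15)**2 = 15**2 = 225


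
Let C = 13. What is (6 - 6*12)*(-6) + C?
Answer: 409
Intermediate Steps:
(6 - 6*12)*(-6) + C = (6 - 6*12)*(-6) + 13 = (6 - 72)*(-6) + 13 = -66*(-6) + 13 = 396 + 13 = 409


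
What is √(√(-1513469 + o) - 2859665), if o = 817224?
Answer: √(-2859665 + I*√696245) ≈ 0.25 + 1691.1*I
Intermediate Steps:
√(√(-1513469 + o) - 2859665) = √(√(-1513469 + 817224) - 2859665) = √(√(-696245) - 2859665) = √(I*√696245 - 2859665) = √(-2859665 + I*√696245)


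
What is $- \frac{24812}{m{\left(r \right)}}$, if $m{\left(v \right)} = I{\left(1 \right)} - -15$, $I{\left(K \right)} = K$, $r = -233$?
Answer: $- \frac{6203}{4} \approx -1550.8$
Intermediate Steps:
$m{\left(v \right)} = 16$ ($m{\left(v \right)} = 1 - -15 = 1 + 15 = 16$)
$- \frac{24812}{m{\left(r \right)}} = - \frac{24812}{16} = \left(-24812\right) \frac{1}{16} = - \frac{6203}{4}$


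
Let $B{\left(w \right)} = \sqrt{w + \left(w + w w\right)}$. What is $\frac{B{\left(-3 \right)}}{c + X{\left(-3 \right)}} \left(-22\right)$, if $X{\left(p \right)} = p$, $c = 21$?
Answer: $- \frac{11 \sqrt{3}}{9} \approx -2.117$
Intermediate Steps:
$B{\left(w \right)} = \sqrt{w^{2} + 2 w}$ ($B{\left(w \right)} = \sqrt{w + \left(w + w^{2}\right)} = \sqrt{w^{2} + 2 w}$)
$\frac{B{\left(-3 \right)}}{c + X{\left(-3 \right)}} \left(-22\right) = \frac{\sqrt{- 3 \left(2 - 3\right)}}{21 - 3} \left(-22\right) = \frac{\sqrt{\left(-3\right) \left(-1\right)}}{18} \left(-22\right) = \sqrt{3} \cdot \frac{1}{18} \left(-22\right) = \frac{\sqrt{3}}{18} \left(-22\right) = - \frac{11 \sqrt{3}}{9}$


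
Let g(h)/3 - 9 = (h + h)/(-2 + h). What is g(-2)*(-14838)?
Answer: -445140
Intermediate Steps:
g(h) = 27 + 6*h/(-2 + h) (g(h) = 27 + 3*((h + h)/(-2 + h)) = 27 + 3*((2*h)/(-2 + h)) = 27 + 3*(2*h/(-2 + h)) = 27 + 6*h/(-2 + h))
g(-2)*(-14838) = (3*(-18 + 11*(-2))/(-2 - 2))*(-14838) = (3*(-18 - 22)/(-4))*(-14838) = (3*(-¼)*(-40))*(-14838) = 30*(-14838) = -445140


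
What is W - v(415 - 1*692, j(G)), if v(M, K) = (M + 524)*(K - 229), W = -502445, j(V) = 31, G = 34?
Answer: -453539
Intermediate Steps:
v(M, K) = (-229 + K)*(524 + M) (v(M, K) = (524 + M)*(-229 + K) = (-229 + K)*(524 + M))
W - v(415 - 1*692, j(G)) = -502445 - (-119996 - 229*(415 - 1*692) + 524*31 + 31*(415 - 1*692)) = -502445 - (-119996 - 229*(415 - 692) + 16244 + 31*(415 - 692)) = -502445 - (-119996 - 229*(-277) + 16244 + 31*(-277)) = -502445 - (-119996 + 63433 + 16244 - 8587) = -502445 - 1*(-48906) = -502445 + 48906 = -453539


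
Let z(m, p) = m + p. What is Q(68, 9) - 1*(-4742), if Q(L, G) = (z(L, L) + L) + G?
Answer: 4955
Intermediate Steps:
Q(L, G) = G + 3*L (Q(L, G) = ((L + L) + L) + G = (2*L + L) + G = 3*L + G = G + 3*L)
Q(68, 9) - 1*(-4742) = (9 + 3*68) - 1*(-4742) = (9 + 204) + 4742 = 213 + 4742 = 4955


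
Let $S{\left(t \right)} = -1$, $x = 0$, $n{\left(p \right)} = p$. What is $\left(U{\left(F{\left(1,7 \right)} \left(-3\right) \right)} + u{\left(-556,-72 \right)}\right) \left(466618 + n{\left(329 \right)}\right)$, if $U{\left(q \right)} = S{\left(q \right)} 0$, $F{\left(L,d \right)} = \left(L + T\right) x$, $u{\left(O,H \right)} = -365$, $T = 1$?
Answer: $-170435655$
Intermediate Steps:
$F{\left(L,d \right)} = 0$ ($F{\left(L,d \right)} = \left(L + 1\right) 0 = \left(1 + L\right) 0 = 0$)
$U{\left(q \right)} = 0$ ($U{\left(q \right)} = \left(-1\right) 0 = 0$)
$\left(U{\left(F{\left(1,7 \right)} \left(-3\right) \right)} + u{\left(-556,-72 \right)}\right) \left(466618 + n{\left(329 \right)}\right) = \left(0 - 365\right) \left(466618 + 329\right) = \left(-365\right) 466947 = -170435655$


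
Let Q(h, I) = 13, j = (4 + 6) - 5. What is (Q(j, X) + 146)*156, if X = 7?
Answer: 24804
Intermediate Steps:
j = 5 (j = 10 - 5 = 5)
(Q(j, X) + 146)*156 = (13 + 146)*156 = 159*156 = 24804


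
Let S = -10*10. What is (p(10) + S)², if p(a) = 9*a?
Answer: 100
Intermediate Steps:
S = -100
(p(10) + S)² = (9*10 - 100)² = (90 - 100)² = (-10)² = 100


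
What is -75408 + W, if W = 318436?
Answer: 243028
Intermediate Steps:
-75408 + W = -75408 + 318436 = 243028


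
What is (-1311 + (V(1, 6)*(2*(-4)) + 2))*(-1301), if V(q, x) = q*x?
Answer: 1765457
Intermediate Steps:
(-1311 + (V(1, 6)*(2*(-4)) + 2))*(-1301) = (-1311 + ((1*6)*(2*(-4)) + 2))*(-1301) = (-1311 + (6*(-8) + 2))*(-1301) = (-1311 + (-48 + 2))*(-1301) = (-1311 - 46)*(-1301) = -1357*(-1301) = 1765457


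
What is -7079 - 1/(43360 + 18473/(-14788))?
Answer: -4538978411141/641189207 ≈ -7079.0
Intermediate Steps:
-7079 - 1/(43360 + 18473/(-14788)) = -7079 - 1/(43360 + 18473*(-1/14788)) = -7079 - 1/(43360 - 18473/14788) = -7079 - 1/641189207/14788 = -7079 - 1*14788/641189207 = -7079 - 14788/641189207 = -4538978411141/641189207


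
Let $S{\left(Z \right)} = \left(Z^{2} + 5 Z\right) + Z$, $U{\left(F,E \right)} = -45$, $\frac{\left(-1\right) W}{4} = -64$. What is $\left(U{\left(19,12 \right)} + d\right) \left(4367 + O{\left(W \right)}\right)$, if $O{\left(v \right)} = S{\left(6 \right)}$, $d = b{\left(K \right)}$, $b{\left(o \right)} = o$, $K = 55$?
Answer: $44390$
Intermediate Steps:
$W = 256$ ($W = \left(-4\right) \left(-64\right) = 256$)
$S{\left(Z \right)} = Z^{2} + 6 Z$
$d = 55$
$O{\left(v \right)} = 72$ ($O{\left(v \right)} = 6 \left(6 + 6\right) = 6 \cdot 12 = 72$)
$\left(U{\left(19,12 \right)} + d\right) \left(4367 + O{\left(W \right)}\right) = \left(-45 + 55\right) \left(4367 + 72\right) = 10 \cdot 4439 = 44390$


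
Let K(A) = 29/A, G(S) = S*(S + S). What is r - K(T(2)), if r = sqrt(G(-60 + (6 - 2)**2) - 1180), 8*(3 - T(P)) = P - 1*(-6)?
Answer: -29/2 + 2*sqrt(673) ≈ 37.384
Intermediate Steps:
T(P) = 9/4 - P/8 (T(P) = 3 - (P - 1*(-6))/8 = 3 - (P + 6)/8 = 3 - (6 + P)/8 = 3 + (-3/4 - P/8) = 9/4 - P/8)
G(S) = 2*S**2 (G(S) = S*(2*S) = 2*S**2)
r = 2*sqrt(673) (r = sqrt(2*(-60 + (6 - 2)**2)**2 - 1180) = sqrt(2*(-60 + 4**2)**2 - 1180) = sqrt(2*(-60 + 16)**2 - 1180) = sqrt(2*(-44)**2 - 1180) = sqrt(2*1936 - 1180) = sqrt(3872 - 1180) = sqrt(2692) = 2*sqrt(673) ≈ 51.884)
r - K(T(2)) = 2*sqrt(673) - 29/(9/4 - 1/8*2) = 2*sqrt(673) - 29/(9/4 - 1/4) = 2*sqrt(673) - 29/2 = -29/2 + 2*sqrt(673)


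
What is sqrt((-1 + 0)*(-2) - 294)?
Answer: 2*I*sqrt(73) ≈ 17.088*I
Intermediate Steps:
sqrt((-1 + 0)*(-2) - 294) = sqrt(-1*(-2) - 294) = sqrt(2 - 294) = sqrt(-292) = 2*I*sqrt(73)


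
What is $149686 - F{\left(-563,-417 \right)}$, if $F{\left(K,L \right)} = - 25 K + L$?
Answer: $136028$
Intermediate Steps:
$F{\left(K,L \right)} = L - 25 K$
$149686 - F{\left(-563,-417 \right)} = 149686 - \left(-417 - -14075\right) = 149686 - \left(-417 + 14075\right) = 149686 - 13658 = 136028$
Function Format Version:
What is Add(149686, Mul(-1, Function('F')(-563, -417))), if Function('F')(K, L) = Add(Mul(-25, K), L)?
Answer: 136028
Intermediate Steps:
Function('F')(K, L) = Add(L, Mul(-25, K))
Add(149686, Mul(-1, Function('F')(-563, -417))) = Add(149686, Mul(-1, Add(-417, Mul(-25, -563)))) = Add(149686, Mul(-1, Add(-417, 14075))) = Add(149686, Mul(-1, 13658)) = Add(149686, -13658) = 136028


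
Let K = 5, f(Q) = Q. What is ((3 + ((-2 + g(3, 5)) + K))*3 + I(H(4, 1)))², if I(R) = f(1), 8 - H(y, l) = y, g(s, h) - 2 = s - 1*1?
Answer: 961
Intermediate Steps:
g(s, h) = 1 + s (g(s, h) = 2 + (s - 1*1) = 2 + (s - 1) = 2 + (-1 + s) = 1 + s)
H(y, l) = 8 - y
I(R) = 1
((3 + ((-2 + g(3, 5)) + K))*3 + I(H(4, 1)))² = ((3 + ((-2 + (1 + 3)) + 5))*3 + 1)² = ((3 + ((-2 + 4) + 5))*3 + 1)² = ((3 + (2 + 5))*3 + 1)² = ((3 + 7)*3 + 1)² = (10*3 + 1)² = (30 + 1)² = 31² = 961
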